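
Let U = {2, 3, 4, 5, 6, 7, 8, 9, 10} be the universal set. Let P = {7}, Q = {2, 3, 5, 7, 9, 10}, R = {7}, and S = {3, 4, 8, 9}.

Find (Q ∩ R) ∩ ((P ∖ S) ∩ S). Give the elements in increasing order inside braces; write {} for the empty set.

Q ∩ R = {7}
P ∖ S = {7}
(P ∖ S) ∩ S = {}
(Q ∩ R) ∩ ((P ∖ S) ∩ S) = {}

{}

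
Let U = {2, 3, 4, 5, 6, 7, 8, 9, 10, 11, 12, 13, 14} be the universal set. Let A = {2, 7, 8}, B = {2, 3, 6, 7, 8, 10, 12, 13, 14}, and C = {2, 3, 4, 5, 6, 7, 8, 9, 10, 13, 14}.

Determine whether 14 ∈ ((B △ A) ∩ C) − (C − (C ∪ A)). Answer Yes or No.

Yes

14 ∈ B and 14 ∉ A, so 14 ∈ B △ A
14 ∈ (B △ A) and 14 ∈ C, so 14 ∈ (B △ A) ∩ C
14 ∈ C and 14 ∉ A, so 14 ∈ C ∪ A
14 ∈ C and 14 ∈ (C ∪ A), so 14 ∉ C − (C ∪ A)
14 ∈ ((B △ A) ∩ C) and 14 ∉ (C − (C ∪ A)), so 14 ∈ ((B △ A) ∩ C) − (C − (C ∪ A))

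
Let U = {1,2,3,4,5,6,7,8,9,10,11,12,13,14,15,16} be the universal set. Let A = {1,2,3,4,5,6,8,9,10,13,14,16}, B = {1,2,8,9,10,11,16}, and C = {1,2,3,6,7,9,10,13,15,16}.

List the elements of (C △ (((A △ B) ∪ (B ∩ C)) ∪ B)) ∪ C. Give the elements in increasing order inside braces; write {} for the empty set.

{1,2,3,4,5,6,7,8,9,10,11,13,14,15,16}

A △ B = {3,4,5,6,11,13,14}
B ∩ C = {1,2,9,10,16}
(A △ B) ∪ (B ∩ C) = {1,2,3,4,5,6,9,10,11,13,14,16}
((A △ B) ∪ (B ∩ C)) ∪ B = {1,2,3,4,5,6,8,9,10,11,13,14,16}
C △ (((A △ B) ∪ (B ∩ C)) ∪ B) = {4,5,7,8,11,14,15}
(C △ (((A △ B) ∪ (B ∩ C)) ∪ B)) ∪ C = {1,2,3,4,5,6,7,8,9,10,11,13,14,15,16}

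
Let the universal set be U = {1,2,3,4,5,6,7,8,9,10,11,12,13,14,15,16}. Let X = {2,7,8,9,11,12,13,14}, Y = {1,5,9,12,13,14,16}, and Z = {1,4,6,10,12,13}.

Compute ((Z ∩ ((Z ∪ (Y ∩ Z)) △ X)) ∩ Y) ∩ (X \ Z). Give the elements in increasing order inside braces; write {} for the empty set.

{}

Y ∩ Z = {1,12,13}
Z ∪ (Y ∩ Z) = {1,4,6,10,12,13}
(Z ∪ (Y ∩ Z)) △ X = {1,2,4,6,7,8,9,10,11,14}
Z ∩ ((Z ∪ (Y ∩ Z)) △ X) = {1,4,6,10}
(Z ∩ ((Z ∪ (Y ∩ Z)) △ X)) ∩ Y = {1}
X \ Z = {2,7,8,9,11,14}
((Z ∩ ((Z ∪ (Y ∩ Z)) △ X)) ∩ Y) ∩ (X \ Z) = {}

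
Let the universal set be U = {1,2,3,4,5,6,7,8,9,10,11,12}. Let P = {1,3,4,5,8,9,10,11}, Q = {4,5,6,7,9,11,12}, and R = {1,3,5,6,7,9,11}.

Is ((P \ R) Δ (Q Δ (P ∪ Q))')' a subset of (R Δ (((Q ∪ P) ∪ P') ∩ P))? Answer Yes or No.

P \ R = {4,8,10}
P ∪ Q = {1,3,4,5,6,7,8,9,10,11,12}
Q Δ (P ∪ Q) = {1,3,8,10}
(Q Δ (P ∪ Q))' = {2,4,5,6,7,9,11,12}
(P \ R) Δ (Q Δ (P ∪ Q))' = {2,5,6,7,8,9,10,11,12}
((P \ R) Δ (Q Δ (P ∪ Q))')' = {1,3,4}
Q ∪ P = {1,3,4,5,6,7,8,9,10,11,12}
P' = {2,6,7,12}
(Q ∪ P) ∪ P' = {1,2,3,4,5,6,7,8,9,10,11,12}
((Q ∪ P) ∪ P') ∩ P = {1,3,4,5,8,9,10,11}
R Δ (((Q ∪ P) ∪ P') ∩ P) = {4,6,7,8,10}
1 ∈ ((P \ R) Δ (Q Δ (P ∪ Q))')' but 1 ∉ R Δ (((Q ∪ P) ∪ P') ∩ P), so the inclusion fails.

No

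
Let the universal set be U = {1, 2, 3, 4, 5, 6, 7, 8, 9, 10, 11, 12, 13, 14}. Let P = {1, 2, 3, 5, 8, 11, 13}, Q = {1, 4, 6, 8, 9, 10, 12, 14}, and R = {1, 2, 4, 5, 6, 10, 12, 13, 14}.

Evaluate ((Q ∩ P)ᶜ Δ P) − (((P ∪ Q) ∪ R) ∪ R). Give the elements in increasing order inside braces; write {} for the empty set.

{7}

Q ∩ P = {1, 8}
(Q ∩ P)ᶜ = {2, 3, 4, 5, 6, 7, 9, 10, 11, 12, 13, 14}
(Q ∩ P)ᶜ Δ P = {1, 4, 6, 7, 8, 9, 10, 12, 14}
P ∪ Q = {1, 2, 3, 4, 5, 6, 8, 9, 10, 11, 12, 13, 14}
(P ∪ Q) ∪ R = {1, 2, 3, 4, 5, 6, 8, 9, 10, 11, 12, 13, 14}
((P ∪ Q) ∪ R) ∪ R = {1, 2, 3, 4, 5, 6, 8, 9, 10, 11, 12, 13, 14}
((Q ∩ P)ᶜ Δ P) − (((P ∪ Q) ∪ R) ∪ R) = {7}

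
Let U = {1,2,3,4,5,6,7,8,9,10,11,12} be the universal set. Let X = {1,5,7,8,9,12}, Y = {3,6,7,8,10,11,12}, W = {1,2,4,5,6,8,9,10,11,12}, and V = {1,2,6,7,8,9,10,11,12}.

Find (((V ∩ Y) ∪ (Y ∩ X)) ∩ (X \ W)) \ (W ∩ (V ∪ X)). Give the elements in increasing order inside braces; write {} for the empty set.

{7}

V ∩ Y = {6,7,8,10,11,12}
Y ∩ X = {7,8,12}
(V ∩ Y) ∪ (Y ∩ X) = {6,7,8,10,11,12}
X \ W = {7}
((V ∩ Y) ∪ (Y ∩ X)) ∩ (X \ W) = {7}
V ∪ X = {1,2,5,6,7,8,9,10,11,12}
W ∩ (V ∪ X) = {1,2,5,6,8,9,10,11,12}
(((V ∩ Y) ∪ (Y ∩ X)) ∩ (X \ W)) \ (W ∩ (V ∪ X)) = {7}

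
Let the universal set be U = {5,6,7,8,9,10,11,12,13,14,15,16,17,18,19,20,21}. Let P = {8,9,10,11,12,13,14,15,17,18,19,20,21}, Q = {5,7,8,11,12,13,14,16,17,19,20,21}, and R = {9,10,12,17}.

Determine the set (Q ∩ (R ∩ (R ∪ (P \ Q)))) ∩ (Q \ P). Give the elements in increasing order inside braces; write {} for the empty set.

P \ Q = {9,10,15,18}
R ∪ (P \ Q) = {9,10,12,15,17,18}
R ∩ (R ∪ (P \ Q)) = {9,10,12,17}
Q ∩ (R ∩ (R ∪ (P \ Q))) = {12,17}
Q \ P = {5,7,16}
(Q ∩ (R ∩ (R ∪ (P \ Q)))) ∩ (Q \ P) = {}

{}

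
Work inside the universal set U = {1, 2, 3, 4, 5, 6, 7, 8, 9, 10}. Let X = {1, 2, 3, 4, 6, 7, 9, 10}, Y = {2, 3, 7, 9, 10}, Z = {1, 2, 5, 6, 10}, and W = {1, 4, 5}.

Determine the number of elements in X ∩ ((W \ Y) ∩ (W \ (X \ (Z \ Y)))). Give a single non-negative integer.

W \ Y = {1, 4, 5}
Z \ Y = {1, 5, 6}
X \ (Z \ Y) = {2, 3, 4, 7, 9, 10}
W \ (X \ (Z \ Y)) = {1, 5}
(W \ Y) ∩ (W \ (X \ (Z \ Y))) = {1, 5}
X ∩ ((W \ Y) ∩ (W \ (X \ (Z \ Y)))) = {1}
|X ∩ ((W \ Y) ∩ (W \ (X \ (Z \ Y))))| = 1

1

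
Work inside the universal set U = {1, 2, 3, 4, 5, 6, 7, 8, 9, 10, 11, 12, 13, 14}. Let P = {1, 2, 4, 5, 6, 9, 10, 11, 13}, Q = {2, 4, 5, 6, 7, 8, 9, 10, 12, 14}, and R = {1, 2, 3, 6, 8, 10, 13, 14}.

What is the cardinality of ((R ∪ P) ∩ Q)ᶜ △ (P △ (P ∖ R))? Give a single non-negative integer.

7

R ∪ P = {1, 2, 3, 4, 5, 6, 8, 9, 10, 11, 13, 14}
(R ∪ P) ∩ Q = {2, 4, 5, 6, 8, 9, 10, 14}
((R ∪ P) ∩ Q)ᶜ = {1, 3, 7, 11, 12, 13}
P ∖ R = {4, 5, 9, 11}
P △ (P ∖ R) = {1, 2, 6, 10, 13}
((R ∪ P) ∩ Q)ᶜ △ (P △ (P ∖ R)) = {2, 3, 6, 7, 10, 11, 12}
|((R ∪ P) ∩ Q)ᶜ △ (P △ (P ∖ R))| = 7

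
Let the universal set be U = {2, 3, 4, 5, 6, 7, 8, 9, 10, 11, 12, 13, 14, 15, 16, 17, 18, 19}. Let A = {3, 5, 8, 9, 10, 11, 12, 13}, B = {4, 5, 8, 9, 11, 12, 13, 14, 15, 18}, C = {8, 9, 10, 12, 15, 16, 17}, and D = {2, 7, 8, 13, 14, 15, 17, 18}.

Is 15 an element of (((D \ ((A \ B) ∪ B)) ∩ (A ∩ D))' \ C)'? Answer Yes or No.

15 ∉ A and 15 ∈ B, so 15 ∉ A \ B
15 ∉ (A \ B) and 15 ∈ B, so 15 ∈ (A \ B) ∪ B
15 ∈ D and 15 ∈ ((A \ B) ∪ B), so 15 ∉ D \ ((A \ B) ∪ B)
15 ∉ A and 15 ∈ D, so 15 ∉ A ∩ D
15 ∉ (D \ ((A \ B) ∪ B)) and 15 ∉ (A ∩ D), so 15 ∉ (D \ ((A \ B) ∪ B)) ∩ (A ∩ D)
15 ∈ ((D \ ((A \ B) ∪ B)) ∩ (A ∩ D))' since 15 ∉ ((D \ ((A \ B) ∪ B)) ∩ (A ∩ D))
15 ∈ ((D \ ((A \ B) ∪ B)) ∩ (A ∩ D))' and 15 ∈ C, so 15 ∉ ((D \ ((A \ B) ∪ B)) ∩ (A ∩ D))' \ C
15 ∈ (((D \ ((A \ B) ∪ B)) ∩ (A ∩ D))' \ C)' since 15 ∉ (((D \ ((A \ B) ∪ B)) ∩ (A ∩ D))' \ C)

Yes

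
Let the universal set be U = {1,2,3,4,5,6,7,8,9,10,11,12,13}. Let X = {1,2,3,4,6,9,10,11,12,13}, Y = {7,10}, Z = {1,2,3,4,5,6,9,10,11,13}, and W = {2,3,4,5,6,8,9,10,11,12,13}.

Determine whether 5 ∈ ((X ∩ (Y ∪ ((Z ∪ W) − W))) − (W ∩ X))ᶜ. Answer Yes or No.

5 ∈ Z and 5 ∈ W, so 5 ∈ Z ∪ W
5 ∈ (Z ∪ W) and 5 ∈ W, so 5 ∉ (Z ∪ W) − W
5 ∉ Y and 5 ∉ ((Z ∪ W) − W), so 5 ∉ Y ∪ ((Z ∪ W) − W)
5 ∉ X and 5 ∉ (Y ∪ ((Z ∪ W) − W)), so 5 ∉ X ∩ (Y ∪ ((Z ∪ W) − W))
5 ∈ W and 5 ∉ X, so 5 ∉ W ∩ X
5 ∉ (X ∩ (Y ∪ ((Z ∪ W) − W))) and 5 ∉ (W ∩ X), so 5 ∉ (X ∩ (Y ∪ ((Z ∪ W) − W))) − (W ∩ X)
5 ∈ ((X ∩ (Y ∪ ((Z ∪ W) − W))) − (W ∩ X))ᶜ since 5 ∉ ((X ∩ (Y ∪ ((Z ∪ W) − W))) − (W ∩ X))

Yes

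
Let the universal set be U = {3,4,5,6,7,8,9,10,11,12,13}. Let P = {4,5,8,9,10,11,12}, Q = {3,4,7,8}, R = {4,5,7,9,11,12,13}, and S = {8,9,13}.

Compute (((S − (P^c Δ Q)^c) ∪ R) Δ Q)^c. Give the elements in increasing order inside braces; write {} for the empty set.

P^c = {3,6,7,13}
P^c Δ Q = {4,6,8,13}
(P^c Δ Q)^c = {3,5,7,9,10,11,12}
S − (P^c Δ Q)^c = {8,13}
(S − (P^c Δ Q)^c) ∪ R = {4,5,7,8,9,11,12,13}
((S − (P^c Δ Q)^c) ∪ R) Δ Q = {3,5,9,11,12,13}
(((S − (P^c Δ Q)^c) ∪ R) Δ Q)^c = {4,6,7,8,10}

{4,6,7,8,10}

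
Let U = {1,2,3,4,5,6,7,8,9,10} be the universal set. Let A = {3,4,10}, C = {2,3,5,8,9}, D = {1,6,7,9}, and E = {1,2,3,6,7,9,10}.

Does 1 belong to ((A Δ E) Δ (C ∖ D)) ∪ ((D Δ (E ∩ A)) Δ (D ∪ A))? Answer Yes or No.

Yes

1 ∉ A and 1 ∈ E, so 1 ∈ A Δ E
1 ∉ C and 1 ∈ D, so 1 ∉ C ∖ D
1 ∈ (A Δ E) and 1 ∉ (C ∖ D), so 1 ∈ (A Δ E) Δ (C ∖ D)
1 ∈ E and 1 ∉ A, so 1 ∉ E ∩ A
1 ∈ D and 1 ∉ (E ∩ A), so 1 ∈ D Δ (E ∩ A)
1 ∈ D and 1 ∉ A, so 1 ∈ D ∪ A
1 ∈ (D Δ (E ∩ A)) and 1 ∈ (D ∪ A), so 1 ∉ (D Δ (E ∩ A)) Δ (D ∪ A)
1 ∈ ((A Δ E) Δ (C ∖ D)) and 1 ∉ ((D Δ (E ∩ A)) Δ (D ∪ A)), so 1 ∈ ((A Δ E) Δ (C ∖ D)) ∪ ((D Δ (E ∩ A)) Δ (D ∪ A))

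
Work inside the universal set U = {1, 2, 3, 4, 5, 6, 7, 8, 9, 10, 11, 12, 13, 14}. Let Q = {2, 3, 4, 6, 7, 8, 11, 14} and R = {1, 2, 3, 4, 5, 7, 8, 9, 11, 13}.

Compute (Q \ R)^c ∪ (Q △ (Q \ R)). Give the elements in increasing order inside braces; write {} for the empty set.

Q \ R = {6, 14}
(Q \ R)^c = {1, 2, 3, 4, 5, 7, 8, 9, 10, 11, 12, 13}
Q △ (Q \ R) = {2, 3, 4, 7, 8, 11}
(Q \ R)^c ∪ (Q △ (Q \ R)) = {1, 2, 3, 4, 5, 7, 8, 9, 10, 11, 12, 13}

{1, 2, 3, 4, 5, 7, 8, 9, 10, 11, 12, 13}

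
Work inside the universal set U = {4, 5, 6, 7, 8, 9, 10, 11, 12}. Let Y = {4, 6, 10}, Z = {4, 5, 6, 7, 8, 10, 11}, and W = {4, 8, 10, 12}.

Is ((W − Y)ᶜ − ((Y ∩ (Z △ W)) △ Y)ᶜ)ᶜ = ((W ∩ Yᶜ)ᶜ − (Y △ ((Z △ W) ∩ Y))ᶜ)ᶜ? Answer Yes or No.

Yes

W − Y = {8, 12}
(W − Y)ᶜ = {4, 5, 6, 7, 9, 10, 11}
Z △ W = {5, 6, 7, 11, 12}
Y ∩ (Z △ W) = {6}
(Y ∩ (Z △ W)) △ Y = {4, 10}
((Y ∩ (Z △ W)) △ Y)ᶜ = {5, 6, 7, 8, 9, 11, 12}
(W − Y)ᶜ − ((Y ∩ (Z △ W)) △ Y)ᶜ = {4, 10}
((W − Y)ᶜ − ((Y ∩ (Z △ W)) △ Y)ᶜ)ᶜ = {5, 6, 7, 8, 9, 11, 12}
Yᶜ = {5, 7, 8, 9, 11, 12}
W ∩ Yᶜ = {8, 12}
(W ∩ Yᶜ)ᶜ = {4, 5, 6, 7, 9, 10, 11}
(Z △ W) ∩ Y = {6}
Y △ ((Z △ W) ∩ Y) = {4, 10}
(Y △ ((Z △ W) ∩ Y))ᶜ = {5, 6, 7, 8, 9, 11, 12}
(W ∩ Yᶜ)ᶜ − (Y △ ((Z △ W) ∩ Y))ᶜ = {4, 10}
((W ∩ Yᶜ)ᶜ − (Y △ ((Z △ W) ∩ Y))ᶜ)ᶜ = {5, 6, 7, 8, 9, 11, 12}
Both equal {5, 6, 7, 8, 9, 11, 12}, so ((W − Y)ᶜ − ((Y ∩ (Z △ W)) △ Y)ᶜ)ᶜ = ((W ∩ Yᶜ)ᶜ − (Y △ ((Z △ W) ∩ Y))ᶜ)ᶜ.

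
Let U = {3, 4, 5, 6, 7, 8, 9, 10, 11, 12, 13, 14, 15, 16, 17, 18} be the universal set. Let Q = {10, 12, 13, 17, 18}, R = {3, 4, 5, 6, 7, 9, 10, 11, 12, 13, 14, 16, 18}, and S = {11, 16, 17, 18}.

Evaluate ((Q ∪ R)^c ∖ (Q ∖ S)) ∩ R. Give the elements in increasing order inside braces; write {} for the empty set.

Q ∪ R = {3, 4, 5, 6, 7, 9, 10, 11, 12, 13, 14, 16, 17, 18}
(Q ∪ R)^c = {8, 15}
Q ∖ S = {10, 12, 13}
(Q ∪ R)^c ∖ (Q ∖ S) = {8, 15}
((Q ∪ R)^c ∖ (Q ∖ S)) ∩ R = {}

{}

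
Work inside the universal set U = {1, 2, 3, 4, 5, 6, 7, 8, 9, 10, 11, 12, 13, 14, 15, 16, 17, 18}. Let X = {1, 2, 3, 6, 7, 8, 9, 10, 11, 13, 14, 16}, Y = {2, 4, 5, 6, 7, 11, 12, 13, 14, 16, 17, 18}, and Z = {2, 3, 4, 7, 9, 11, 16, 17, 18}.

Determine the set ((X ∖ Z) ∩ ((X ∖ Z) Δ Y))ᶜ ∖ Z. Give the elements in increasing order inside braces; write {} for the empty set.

{5, 6, 12, 13, 14, 15}

X ∖ Z = {1, 6, 8, 10, 13, 14}
(X ∖ Z) Δ Y = {1, 2, 4, 5, 7, 8, 10, 11, 12, 16, 17, 18}
(X ∖ Z) ∩ ((X ∖ Z) Δ Y) = {1, 8, 10}
((X ∖ Z) ∩ ((X ∖ Z) Δ Y))ᶜ = {2, 3, 4, 5, 6, 7, 9, 11, 12, 13, 14, 15, 16, 17, 18}
((X ∖ Z) ∩ ((X ∖ Z) Δ Y))ᶜ ∖ Z = {5, 6, 12, 13, 14, 15}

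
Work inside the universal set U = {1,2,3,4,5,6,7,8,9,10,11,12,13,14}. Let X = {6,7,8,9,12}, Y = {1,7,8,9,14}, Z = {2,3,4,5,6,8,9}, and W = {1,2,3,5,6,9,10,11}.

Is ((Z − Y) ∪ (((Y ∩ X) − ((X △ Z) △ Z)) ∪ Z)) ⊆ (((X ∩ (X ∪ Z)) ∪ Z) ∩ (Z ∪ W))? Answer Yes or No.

Z − Y = {2,3,4,5,6}
Y ∩ X = {7,8,9}
X △ Z = {2,3,4,5,7,12}
(X △ Z) △ Z = {6,7,8,9,12}
(Y ∩ X) − ((X △ Z) △ Z) = {}
((Y ∩ X) − ((X △ Z) △ Z)) ∪ Z = {2,3,4,5,6,8,9}
(Z − Y) ∪ (((Y ∩ X) − ((X △ Z) △ Z)) ∪ Z) = {2,3,4,5,6,8,9}
X ∪ Z = {2,3,4,5,6,7,8,9,12}
X ∩ (X ∪ Z) = {6,7,8,9,12}
(X ∩ (X ∪ Z)) ∪ Z = {2,3,4,5,6,7,8,9,12}
Z ∪ W = {1,2,3,4,5,6,8,9,10,11}
((X ∩ (X ∪ Z)) ∪ Z) ∩ (Z ∪ W) = {2,3,4,5,6,8,9}
Every element of {2,3,4,5,6,8,9} is in {2,3,4,5,6,8,9}, so (Z − Y) ∪ (((Y ∩ X) − ((X △ Z) △ Z)) ∪ Z) ⊆ ((X ∩ (X ∪ Z)) ∪ Z) ∩ (Z ∪ W).

Yes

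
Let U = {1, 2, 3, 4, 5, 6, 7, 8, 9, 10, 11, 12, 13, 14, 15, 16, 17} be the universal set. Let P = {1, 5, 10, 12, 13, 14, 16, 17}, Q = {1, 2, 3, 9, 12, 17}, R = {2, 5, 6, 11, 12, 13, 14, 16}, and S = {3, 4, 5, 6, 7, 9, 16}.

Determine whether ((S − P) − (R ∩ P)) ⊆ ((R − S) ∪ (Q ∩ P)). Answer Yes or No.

S − P = {3, 4, 6, 7, 9}
R ∩ P = {5, 12, 13, 14, 16}
(S − P) − (R ∩ P) = {3, 4, 6, 7, 9}
R − S = {2, 11, 12, 13, 14}
Q ∩ P = {1, 12, 17}
(R − S) ∪ (Q ∩ P) = {1, 2, 11, 12, 13, 14, 17}
3 ∈ (S − P) − (R ∩ P) but 3 ∉ (R − S) ∪ (Q ∩ P), so the inclusion fails.

No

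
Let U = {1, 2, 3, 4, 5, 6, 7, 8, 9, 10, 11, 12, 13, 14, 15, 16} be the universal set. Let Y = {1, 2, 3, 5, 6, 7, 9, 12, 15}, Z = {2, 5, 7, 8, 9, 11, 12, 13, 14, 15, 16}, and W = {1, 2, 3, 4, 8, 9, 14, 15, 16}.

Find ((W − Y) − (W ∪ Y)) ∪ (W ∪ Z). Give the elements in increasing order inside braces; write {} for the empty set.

W − Y = {4, 8, 14, 16}
W ∪ Y = {1, 2, 3, 4, 5, 6, 7, 8, 9, 12, 14, 15, 16}
(W − Y) − (W ∪ Y) = {}
W ∪ Z = {1, 2, 3, 4, 5, 7, 8, 9, 11, 12, 13, 14, 15, 16}
((W − Y) − (W ∪ Y)) ∪ (W ∪ Z) = {1, 2, 3, 4, 5, 7, 8, 9, 11, 12, 13, 14, 15, 16}

{1, 2, 3, 4, 5, 7, 8, 9, 11, 12, 13, 14, 15, 16}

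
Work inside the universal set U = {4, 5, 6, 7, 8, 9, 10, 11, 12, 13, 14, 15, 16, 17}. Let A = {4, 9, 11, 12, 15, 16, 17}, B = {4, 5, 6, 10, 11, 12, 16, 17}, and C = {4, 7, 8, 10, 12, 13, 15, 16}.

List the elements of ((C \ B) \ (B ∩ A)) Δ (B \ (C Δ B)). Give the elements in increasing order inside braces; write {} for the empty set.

C \ B = {7, 8, 13, 15}
B ∩ A = {4, 11, 12, 16, 17}
(C \ B) \ (B ∩ A) = {7, 8, 13, 15}
C Δ B = {5, 6, 7, 8, 11, 13, 15, 17}
B \ (C Δ B) = {4, 10, 12, 16}
((C \ B) \ (B ∩ A)) Δ (B \ (C Δ B)) = {4, 7, 8, 10, 12, 13, 15, 16}

{4, 7, 8, 10, 12, 13, 15, 16}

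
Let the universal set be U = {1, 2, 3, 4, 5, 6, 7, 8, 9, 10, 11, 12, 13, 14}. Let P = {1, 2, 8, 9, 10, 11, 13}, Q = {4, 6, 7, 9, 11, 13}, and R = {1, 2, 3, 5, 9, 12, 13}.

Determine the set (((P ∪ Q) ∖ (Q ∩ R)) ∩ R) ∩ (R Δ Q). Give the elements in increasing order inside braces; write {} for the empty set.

P ∪ Q = {1, 2, 4, 6, 7, 8, 9, 10, 11, 13}
Q ∩ R = {9, 13}
(P ∪ Q) ∖ (Q ∩ R) = {1, 2, 4, 6, 7, 8, 10, 11}
((P ∪ Q) ∖ (Q ∩ R)) ∩ R = {1, 2}
R Δ Q = {1, 2, 3, 4, 5, 6, 7, 11, 12}
(((P ∪ Q) ∖ (Q ∩ R)) ∩ R) ∩ (R Δ Q) = {1, 2}

{1, 2}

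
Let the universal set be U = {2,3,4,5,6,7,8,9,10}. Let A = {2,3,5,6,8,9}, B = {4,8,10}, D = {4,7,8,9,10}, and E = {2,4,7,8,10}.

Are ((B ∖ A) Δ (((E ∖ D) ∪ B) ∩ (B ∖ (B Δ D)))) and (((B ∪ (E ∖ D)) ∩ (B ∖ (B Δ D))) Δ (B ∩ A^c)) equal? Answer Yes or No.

Yes

B ∖ A = {4,10}
E ∖ D = {2}
(E ∖ D) ∪ B = {2,4,8,10}
B Δ D = {7,9}
B ∖ (B Δ D) = {4,8,10}
((E ∖ D) ∪ B) ∩ (B ∖ (B Δ D)) = {4,8,10}
(B ∖ A) Δ (((E ∖ D) ∪ B) ∩ (B ∖ (B Δ D))) = {8}
B ∪ (E ∖ D) = {2,4,8,10}
(B ∪ (E ∖ D)) ∩ (B ∖ (B Δ D)) = {4,8,10}
A^c = {4,7,10}
B ∩ A^c = {4,10}
((B ∪ (E ∖ D)) ∩ (B ∖ (B Δ D))) Δ (B ∩ A^c) = {8}
Both equal {8}, so (B ∖ A) Δ (((E ∖ D) ∪ B) ∩ (B ∖ (B Δ D))) = ((B ∪ (E ∖ D)) ∩ (B ∖ (B Δ D))) Δ (B ∩ A^c).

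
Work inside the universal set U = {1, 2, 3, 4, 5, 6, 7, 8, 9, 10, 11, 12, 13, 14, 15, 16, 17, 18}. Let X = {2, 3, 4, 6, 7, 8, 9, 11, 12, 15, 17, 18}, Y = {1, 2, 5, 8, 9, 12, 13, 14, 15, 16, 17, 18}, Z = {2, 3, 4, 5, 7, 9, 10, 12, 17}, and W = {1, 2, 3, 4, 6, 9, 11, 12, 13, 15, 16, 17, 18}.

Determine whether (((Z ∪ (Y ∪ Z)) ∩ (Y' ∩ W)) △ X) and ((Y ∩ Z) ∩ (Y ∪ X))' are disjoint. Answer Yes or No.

Y ∪ Z = {1, 2, 3, 4, 5, 7, 8, 9, 10, 12, 13, 14, 15, 16, 17, 18}
Z ∪ (Y ∪ Z) = {1, 2, 3, 4, 5, 7, 8, 9, 10, 12, 13, 14, 15, 16, 17, 18}
Y' = {3, 4, 6, 7, 10, 11}
Y' ∩ W = {3, 4, 6, 11}
(Z ∪ (Y ∪ Z)) ∩ (Y' ∩ W) = {3, 4}
((Z ∪ (Y ∪ Z)) ∩ (Y' ∩ W)) △ X = {2, 6, 7, 8, 9, 11, 12, 15, 17, 18}
Y ∩ Z = {2, 5, 9, 12, 17}
Y ∪ X = {1, 2, 3, 4, 5, 6, 7, 8, 9, 11, 12, 13, 14, 15, 16, 17, 18}
(Y ∩ Z) ∩ (Y ∪ X) = {2, 5, 9, 12, 17}
((Y ∩ Z) ∩ (Y ∪ X))' = {1, 3, 4, 6, 7, 8, 10, 11, 13, 14, 15, 16, 18}
6 lies in both, so they are not disjoint.

No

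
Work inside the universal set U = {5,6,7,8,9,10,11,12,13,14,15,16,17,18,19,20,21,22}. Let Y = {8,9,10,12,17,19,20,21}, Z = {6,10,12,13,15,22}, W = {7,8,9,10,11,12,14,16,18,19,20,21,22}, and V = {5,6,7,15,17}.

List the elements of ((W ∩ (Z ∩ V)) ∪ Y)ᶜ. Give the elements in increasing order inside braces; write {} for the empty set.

{5,6,7,11,13,14,15,16,18,22}

Z ∩ V = {6,15}
W ∩ (Z ∩ V) = {}
(W ∩ (Z ∩ V)) ∪ Y = {8,9,10,12,17,19,20,21}
((W ∩ (Z ∩ V)) ∪ Y)ᶜ = {5,6,7,11,13,14,15,16,18,22}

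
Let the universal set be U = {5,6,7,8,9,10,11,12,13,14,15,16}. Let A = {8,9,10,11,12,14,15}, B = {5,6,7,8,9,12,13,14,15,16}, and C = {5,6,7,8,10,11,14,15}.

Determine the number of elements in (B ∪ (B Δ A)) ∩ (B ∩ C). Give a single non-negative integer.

6

B Δ A = {5,6,7,10,11,13,16}
B ∪ (B Δ A) = {5,6,7,8,9,10,11,12,13,14,15,16}
B ∩ C = {5,6,7,8,14,15}
(B ∪ (B Δ A)) ∩ (B ∩ C) = {5,6,7,8,14,15}
|(B ∪ (B Δ A)) ∩ (B ∩ C)| = 6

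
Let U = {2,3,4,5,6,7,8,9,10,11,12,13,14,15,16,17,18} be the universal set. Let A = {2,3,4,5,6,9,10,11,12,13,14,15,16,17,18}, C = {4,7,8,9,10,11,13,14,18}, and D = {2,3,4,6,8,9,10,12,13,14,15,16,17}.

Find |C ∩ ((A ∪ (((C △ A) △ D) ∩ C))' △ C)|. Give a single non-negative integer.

8

C △ A = {2,3,5,6,7,8,12,15,16,17}
(C △ A) △ D = {4,5,7,9,10,13,14}
((C △ A) △ D) ∩ C = {4,7,9,10,13,14}
A ∪ (((C △ A) △ D) ∩ C) = {2,3,4,5,6,7,9,10,11,12,13,14,15,16,17,18}
(A ∪ (((C △ A) △ D) ∩ C))' = {8}
(A ∪ (((C △ A) △ D) ∩ C))' △ C = {4,7,9,10,11,13,14,18}
C ∩ ((A ∪ (((C △ A) △ D) ∩ C))' △ C) = {4,7,9,10,11,13,14,18}
|C ∩ ((A ∪ (((C △ A) △ D) ∩ C))' △ C)| = 8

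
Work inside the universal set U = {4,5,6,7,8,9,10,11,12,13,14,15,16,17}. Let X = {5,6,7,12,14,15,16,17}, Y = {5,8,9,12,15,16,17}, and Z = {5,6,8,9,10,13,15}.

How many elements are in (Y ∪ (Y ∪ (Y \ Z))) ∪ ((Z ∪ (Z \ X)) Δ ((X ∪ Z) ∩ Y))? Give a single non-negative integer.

10

Y \ Z = {12,16,17}
Y ∪ (Y \ Z) = {5,8,9,12,15,16,17}
Y ∪ (Y ∪ (Y \ Z)) = {5,8,9,12,15,16,17}
Z \ X = {8,9,10,13}
Z ∪ (Z \ X) = {5,6,8,9,10,13,15}
X ∪ Z = {5,6,7,8,9,10,12,13,14,15,16,17}
(X ∪ Z) ∩ Y = {5,8,9,12,15,16,17}
(Z ∪ (Z \ X)) Δ ((X ∪ Z) ∩ Y) = {6,10,12,13,16,17}
(Y ∪ (Y ∪ (Y \ Z))) ∪ ((Z ∪ (Z \ X)) Δ ((X ∪ Z) ∩ Y)) = {5,6,8,9,10,12,13,15,16,17}
|(Y ∪ (Y ∪ (Y \ Z))) ∪ ((Z ∪ (Z \ X)) Δ ((X ∪ Z) ∩ Y))| = 10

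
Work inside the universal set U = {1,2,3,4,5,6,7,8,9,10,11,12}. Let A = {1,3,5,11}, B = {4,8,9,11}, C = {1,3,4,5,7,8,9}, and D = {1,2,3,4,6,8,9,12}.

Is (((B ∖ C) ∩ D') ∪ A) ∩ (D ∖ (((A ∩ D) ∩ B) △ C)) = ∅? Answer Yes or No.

Yes

B ∖ C = {11}
D' = {5,7,10,11}
(B ∖ C) ∩ D' = {11}
((B ∖ C) ∩ D') ∪ A = {1,3,5,11}
A ∩ D = {1,3}
(A ∩ D) ∩ B = {}
((A ∩ D) ∩ B) △ C = {1,3,4,5,7,8,9}
D ∖ (((A ∩ D) ∩ B) △ C) = {2,6,12}
{1,3,5,11} and {2,6,12} share no elements.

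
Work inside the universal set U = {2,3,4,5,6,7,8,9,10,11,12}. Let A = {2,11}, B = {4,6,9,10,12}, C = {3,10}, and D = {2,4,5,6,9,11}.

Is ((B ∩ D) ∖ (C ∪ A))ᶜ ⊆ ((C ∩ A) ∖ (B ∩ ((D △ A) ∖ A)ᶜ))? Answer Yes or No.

No

B ∩ D = {4,6,9}
C ∪ A = {2,3,10,11}
(B ∩ D) ∖ (C ∪ A) = {4,6,9}
((B ∩ D) ∖ (C ∪ A))ᶜ = {2,3,5,7,8,10,11,12}
C ∩ A = {}
D △ A = {4,5,6,9}
(D △ A) ∖ A = {4,5,6,9}
((D △ A) ∖ A)ᶜ = {2,3,7,8,10,11,12}
B ∩ ((D △ A) ∖ A)ᶜ = {10,12}
(C ∩ A) ∖ (B ∩ ((D △ A) ∖ A)ᶜ) = {}
2 ∈ ((B ∩ D) ∖ (C ∪ A))ᶜ but 2 ∉ (C ∩ A) ∖ (B ∩ ((D △ A) ∖ A)ᶜ), so the inclusion fails.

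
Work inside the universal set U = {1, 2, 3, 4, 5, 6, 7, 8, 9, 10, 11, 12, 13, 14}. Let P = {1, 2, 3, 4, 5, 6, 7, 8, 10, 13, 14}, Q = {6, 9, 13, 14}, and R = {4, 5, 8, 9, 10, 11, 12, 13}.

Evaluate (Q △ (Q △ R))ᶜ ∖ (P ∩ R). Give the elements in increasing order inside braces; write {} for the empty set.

{1, 2, 3, 6, 7, 14}

Q △ R = {4, 5, 6, 8, 10, 11, 12, 14}
Q △ (Q △ R) = {4, 5, 8, 9, 10, 11, 12, 13}
(Q △ (Q △ R))ᶜ = {1, 2, 3, 6, 7, 14}
P ∩ R = {4, 5, 8, 10, 13}
(Q △ (Q △ R))ᶜ ∖ (P ∩ R) = {1, 2, 3, 6, 7, 14}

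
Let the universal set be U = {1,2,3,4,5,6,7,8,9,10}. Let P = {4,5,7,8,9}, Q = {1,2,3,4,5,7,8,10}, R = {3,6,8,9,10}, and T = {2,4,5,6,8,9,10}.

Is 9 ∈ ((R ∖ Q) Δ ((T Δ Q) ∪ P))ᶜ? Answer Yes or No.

Yes

9 ∈ R and 9 ∉ Q, so 9 ∈ R ∖ Q
9 ∈ T and 9 ∉ Q, so 9 ∈ T Δ Q
9 ∈ (T Δ Q) and 9 ∈ P, so 9 ∈ (T Δ Q) ∪ P
9 ∈ (R ∖ Q) and 9 ∈ ((T Δ Q) ∪ P), so 9 ∉ (R ∖ Q) Δ ((T Δ Q) ∪ P)
9 ∈ ((R ∖ Q) Δ ((T Δ Q) ∪ P))ᶜ since 9 ∉ ((R ∖ Q) Δ ((T Δ Q) ∪ P))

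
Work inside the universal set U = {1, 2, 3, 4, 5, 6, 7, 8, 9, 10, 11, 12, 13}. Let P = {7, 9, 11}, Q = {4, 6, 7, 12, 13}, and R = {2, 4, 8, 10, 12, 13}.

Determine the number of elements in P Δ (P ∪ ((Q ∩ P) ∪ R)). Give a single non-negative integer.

Q ∩ P = {7}
(Q ∩ P) ∪ R = {2, 4, 7, 8, 10, 12, 13}
P ∪ ((Q ∩ P) ∪ R) = {2, 4, 7, 8, 9, 10, 11, 12, 13}
P Δ (P ∪ ((Q ∩ P) ∪ R)) = {2, 4, 8, 10, 12, 13}
|P Δ (P ∪ ((Q ∩ P) ∪ R))| = 6

6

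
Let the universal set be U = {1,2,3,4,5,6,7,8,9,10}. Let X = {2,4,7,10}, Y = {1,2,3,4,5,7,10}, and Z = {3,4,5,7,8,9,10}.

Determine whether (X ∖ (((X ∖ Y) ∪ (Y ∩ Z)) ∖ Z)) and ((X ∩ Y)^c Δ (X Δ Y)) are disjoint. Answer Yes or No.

X ∖ Y = {}
Y ∩ Z = {3,4,5,7,10}
(X ∖ Y) ∪ (Y ∩ Z) = {3,4,5,7,10}
((X ∖ Y) ∪ (Y ∩ Z)) ∖ Z = {}
X ∖ (((X ∖ Y) ∪ (Y ∩ Z)) ∖ Z) = {2,4,7,10}
X ∩ Y = {2,4,7,10}
(X ∩ Y)^c = {1,3,5,6,8,9}
X Δ Y = {1,3,5}
(X ∩ Y)^c Δ (X Δ Y) = {6,8,9}
{2,4,7,10} and {6,8,9} share no elements.

Yes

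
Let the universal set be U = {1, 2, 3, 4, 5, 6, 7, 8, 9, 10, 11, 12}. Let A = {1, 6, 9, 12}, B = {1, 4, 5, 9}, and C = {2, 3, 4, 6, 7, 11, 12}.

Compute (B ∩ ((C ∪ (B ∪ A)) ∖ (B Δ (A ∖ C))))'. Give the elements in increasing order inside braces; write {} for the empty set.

B ∪ A = {1, 4, 5, 6, 9, 12}
C ∪ (B ∪ A) = {1, 2, 3, 4, 5, 6, 7, 9, 11, 12}
A ∖ C = {1, 9}
B Δ (A ∖ C) = {4, 5}
(C ∪ (B ∪ A)) ∖ (B Δ (A ∖ C)) = {1, 2, 3, 6, 7, 9, 11, 12}
B ∩ ((C ∪ (B ∪ A)) ∖ (B Δ (A ∖ C))) = {1, 9}
(B ∩ ((C ∪ (B ∪ A)) ∖ (B Δ (A ∖ C))))' = {2, 3, 4, 5, 6, 7, 8, 10, 11, 12}

{2, 3, 4, 5, 6, 7, 8, 10, 11, 12}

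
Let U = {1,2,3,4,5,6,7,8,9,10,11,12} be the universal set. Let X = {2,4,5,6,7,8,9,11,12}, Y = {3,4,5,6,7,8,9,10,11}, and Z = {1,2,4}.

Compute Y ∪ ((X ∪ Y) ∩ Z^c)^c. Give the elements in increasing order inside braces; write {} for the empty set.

X ∪ Y = {2,3,4,5,6,7,8,9,10,11,12}
Z^c = {3,5,6,7,8,9,10,11,12}
(X ∪ Y) ∩ Z^c = {3,5,6,7,8,9,10,11,12}
((X ∪ Y) ∩ Z^c)^c = {1,2,4}
Y ∪ ((X ∪ Y) ∩ Z^c)^c = {1,2,3,4,5,6,7,8,9,10,11}

{1,2,3,4,5,6,7,8,9,10,11}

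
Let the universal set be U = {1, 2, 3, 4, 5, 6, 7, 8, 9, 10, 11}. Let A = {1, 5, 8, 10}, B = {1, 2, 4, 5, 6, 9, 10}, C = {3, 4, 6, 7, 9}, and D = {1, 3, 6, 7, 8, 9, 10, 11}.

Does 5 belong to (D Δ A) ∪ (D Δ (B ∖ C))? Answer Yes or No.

5 ∉ D and 5 ∈ A, so 5 ∈ D Δ A
5 ∈ B and 5 ∉ C, so 5 ∈ B ∖ C
5 ∉ D and 5 ∈ (B ∖ C), so 5 ∈ D Δ (B ∖ C)
5 ∈ (D Δ A) and 5 ∈ (D Δ (B ∖ C)), so 5 ∈ (D Δ A) ∪ (D Δ (B ∖ C))

Yes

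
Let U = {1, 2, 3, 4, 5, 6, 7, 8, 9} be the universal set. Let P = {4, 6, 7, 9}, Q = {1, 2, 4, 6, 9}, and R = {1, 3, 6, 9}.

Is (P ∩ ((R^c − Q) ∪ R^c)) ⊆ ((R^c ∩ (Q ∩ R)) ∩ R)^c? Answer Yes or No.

R^c = {2, 4, 5, 7, 8}
R^c − Q = {5, 7, 8}
(R^c − Q) ∪ R^c = {2, 4, 5, 7, 8}
P ∩ ((R^c − Q) ∪ R^c) = {4, 7}
Q ∩ R = {1, 6, 9}
R^c ∩ (Q ∩ R) = {}
(R^c ∩ (Q ∩ R)) ∩ R = {}
((R^c ∩ (Q ∩ R)) ∩ R)^c = {1, 2, 3, 4, 5, 6, 7, 8, 9}
Every element of {4, 7} is in {1, 2, 3, 4, 5, 6, 7, 8, 9}, so P ∩ ((R^c − Q) ∪ R^c) ⊆ ((R^c ∩ (Q ∩ R)) ∩ R)^c.

Yes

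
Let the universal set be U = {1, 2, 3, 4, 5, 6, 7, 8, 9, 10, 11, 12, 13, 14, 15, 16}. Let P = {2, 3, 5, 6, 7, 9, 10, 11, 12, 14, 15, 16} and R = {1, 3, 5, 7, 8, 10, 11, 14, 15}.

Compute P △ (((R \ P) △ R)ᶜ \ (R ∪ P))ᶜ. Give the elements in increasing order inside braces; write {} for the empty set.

R \ P = {1, 8}
(R \ P) △ R = {3, 5, 7, 10, 11, 14, 15}
((R \ P) △ R)ᶜ = {1, 2, 4, 6, 8, 9, 12, 13, 16}
R ∪ P = {1, 2, 3, 5, 6, 7, 8, 9, 10, 11, 12, 14, 15, 16}
((R \ P) △ R)ᶜ \ (R ∪ P) = {4, 13}
(((R \ P) △ R)ᶜ \ (R ∪ P))ᶜ = {1, 2, 3, 5, 6, 7, 8, 9, 10, 11, 12, 14, 15, 16}
P △ (((R \ P) △ R)ᶜ \ (R ∪ P))ᶜ = {1, 8}

{1, 8}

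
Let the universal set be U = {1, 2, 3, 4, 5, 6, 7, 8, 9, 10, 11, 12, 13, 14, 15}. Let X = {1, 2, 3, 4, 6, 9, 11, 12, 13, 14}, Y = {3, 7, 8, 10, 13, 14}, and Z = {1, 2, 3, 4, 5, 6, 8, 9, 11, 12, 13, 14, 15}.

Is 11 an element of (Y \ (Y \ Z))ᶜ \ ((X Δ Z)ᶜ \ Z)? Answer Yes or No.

Yes

11 ∉ Y and 11 ∈ Z, so 11 ∉ Y \ Z
11 ∉ Y and 11 ∉ (Y \ Z), so 11 ∉ Y \ (Y \ Z)
11 ∈ (Y \ (Y \ Z))ᶜ since 11 ∉ (Y \ (Y \ Z))
11 ∈ X and 11 ∈ Z, so 11 ∉ X Δ Z
11 ∈ (X Δ Z)ᶜ since 11 ∉ (X Δ Z)
11 ∈ (X Δ Z)ᶜ and 11 ∈ Z, so 11 ∉ (X Δ Z)ᶜ \ Z
11 ∈ (Y \ (Y \ Z))ᶜ and 11 ∉ ((X Δ Z)ᶜ \ Z), so 11 ∈ (Y \ (Y \ Z))ᶜ \ ((X Δ Z)ᶜ \ Z)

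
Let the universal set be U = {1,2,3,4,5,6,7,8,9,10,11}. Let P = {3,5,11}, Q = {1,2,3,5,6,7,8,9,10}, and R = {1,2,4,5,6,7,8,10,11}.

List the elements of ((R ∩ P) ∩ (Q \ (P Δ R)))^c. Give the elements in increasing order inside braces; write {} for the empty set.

{1,2,3,4,6,7,8,9,10,11}

R ∩ P = {5,11}
P Δ R = {1,2,3,4,6,7,8,10}
Q \ (P Δ R) = {5,9}
(R ∩ P) ∩ (Q \ (P Δ R)) = {5}
((R ∩ P) ∩ (Q \ (P Δ R)))^c = {1,2,3,4,6,7,8,9,10,11}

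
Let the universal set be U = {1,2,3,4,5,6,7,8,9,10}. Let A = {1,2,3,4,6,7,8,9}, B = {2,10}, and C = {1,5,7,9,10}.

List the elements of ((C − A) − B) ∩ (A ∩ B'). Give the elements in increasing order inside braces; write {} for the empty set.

C − A = {5,10}
(C − A) − B = {5}
B' = {1,3,4,5,6,7,8,9}
A ∩ B' = {1,3,4,6,7,8,9}
((C − A) − B) ∩ (A ∩ B') = {}

{}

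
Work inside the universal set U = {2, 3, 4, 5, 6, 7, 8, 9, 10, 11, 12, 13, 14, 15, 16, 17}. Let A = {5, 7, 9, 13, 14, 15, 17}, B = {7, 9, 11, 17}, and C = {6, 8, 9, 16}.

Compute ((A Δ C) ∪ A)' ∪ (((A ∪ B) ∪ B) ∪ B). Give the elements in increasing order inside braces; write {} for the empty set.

{2, 3, 4, 5, 7, 9, 10, 11, 12, 13, 14, 15, 17}

A Δ C = {5, 6, 7, 8, 13, 14, 15, 16, 17}
(A Δ C) ∪ A = {5, 6, 7, 8, 9, 13, 14, 15, 16, 17}
((A Δ C) ∪ A)' = {2, 3, 4, 10, 11, 12}
A ∪ B = {5, 7, 9, 11, 13, 14, 15, 17}
(A ∪ B) ∪ B = {5, 7, 9, 11, 13, 14, 15, 17}
((A ∪ B) ∪ B) ∪ B = {5, 7, 9, 11, 13, 14, 15, 17}
((A Δ C) ∪ A)' ∪ (((A ∪ B) ∪ B) ∪ B) = {2, 3, 4, 5, 7, 9, 10, 11, 12, 13, 14, 15, 17}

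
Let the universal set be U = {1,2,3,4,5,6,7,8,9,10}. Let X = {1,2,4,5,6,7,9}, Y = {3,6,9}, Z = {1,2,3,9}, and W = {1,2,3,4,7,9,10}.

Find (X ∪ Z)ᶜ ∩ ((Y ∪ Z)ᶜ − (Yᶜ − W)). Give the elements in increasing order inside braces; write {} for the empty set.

X ∪ Z = {1,2,3,4,5,6,7,9}
(X ∪ Z)ᶜ = {8,10}
Y ∪ Z = {1,2,3,6,9}
(Y ∪ Z)ᶜ = {4,5,7,8,10}
Yᶜ = {1,2,4,5,7,8,10}
Yᶜ − W = {5,8}
(Y ∪ Z)ᶜ − (Yᶜ − W) = {4,7,10}
(X ∪ Z)ᶜ ∩ ((Y ∪ Z)ᶜ − (Yᶜ − W)) = {10}

{10}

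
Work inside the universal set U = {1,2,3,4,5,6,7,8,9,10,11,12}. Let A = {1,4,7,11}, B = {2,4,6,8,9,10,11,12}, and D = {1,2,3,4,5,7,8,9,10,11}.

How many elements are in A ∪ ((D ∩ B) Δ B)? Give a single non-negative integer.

6

D ∩ B = {2,4,8,9,10,11}
(D ∩ B) Δ B = {6,12}
A ∪ ((D ∩ B) Δ B) = {1,4,6,7,11,12}
|A ∪ ((D ∩ B) Δ B)| = 6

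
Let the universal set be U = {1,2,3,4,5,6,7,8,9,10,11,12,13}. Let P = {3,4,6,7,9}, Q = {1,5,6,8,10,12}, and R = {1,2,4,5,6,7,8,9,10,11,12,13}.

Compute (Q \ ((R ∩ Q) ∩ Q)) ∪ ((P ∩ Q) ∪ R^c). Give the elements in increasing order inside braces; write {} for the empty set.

{3,6}

R ∩ Q = {1,5,6,8,10,12}
(R ∩ Q) ∩ Q = {1,5,6,8,10,12}
Q \ ((R ∩ Q) ∩ Q) = {}
P ∩ Q = {6}
R^c = {3}
(P ∩ Q) ∪ R^c = {3,6}
(Q \ ((R ∩ Q) ∩ Q)) ∪ ((P ∩ Q) ∪ R^c) = {3,6}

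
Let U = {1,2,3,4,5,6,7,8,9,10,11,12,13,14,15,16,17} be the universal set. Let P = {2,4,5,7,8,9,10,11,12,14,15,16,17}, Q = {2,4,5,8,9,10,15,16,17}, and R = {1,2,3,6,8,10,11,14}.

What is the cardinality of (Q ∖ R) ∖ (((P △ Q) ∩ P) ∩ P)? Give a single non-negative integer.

6

Q ∖ R = {4,5,9,15,16,17}
P △ Q = {7,11,12,14}
(P △ Q) ∩ P = {7,11,12,14}
((P △ Q) ∩ P) ∩ P = {7,11,12,14}
(Q ∖ R) ∖ (((P △ Q) ∩ P) ∩ P) = {4,5,9,15,16,17}
|(Q ∖ R) ∖ (((P △ Q) ∩ P) ∩ P)| = 6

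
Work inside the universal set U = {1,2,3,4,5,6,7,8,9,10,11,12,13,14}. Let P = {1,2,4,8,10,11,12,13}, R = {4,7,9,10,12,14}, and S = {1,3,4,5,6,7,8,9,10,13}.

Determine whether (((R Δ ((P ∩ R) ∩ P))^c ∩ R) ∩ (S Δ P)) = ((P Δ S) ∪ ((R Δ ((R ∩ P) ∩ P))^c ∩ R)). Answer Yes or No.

P ∩ R = {4,10,12}
(P ∩ R) ∩ P = {4,10,12}
R Δ ((P ∩ R) ∩ P) = {7,9,14}
(R Δ ((P ∩ R) ∩ P))^c = {1,2,3,4,5,6,8,10,11,12,13}
(R Δ ((P ∩ R) ∩ P))^c ∩ R = {4,10,12}
S Δ P = {2,3,5,6,7,9,11,12}
((R Δ ((P ∩ R) ∩ P))^c ∩ R) ∩ (S Δ P) = {12}
P Δ S = {2,3,5,6,7,9,11,12}
R ∩ P = {4,10,12}
(R ∩ P) ∩ P = {4,10,12}
R Δ ((R ∩ P) ∩ P) = {7,9,14}
(R Δ ((R ∩ P) ∩ P))^c = {1,2,3,4,5,6,8,10,11,12,13}
(R Δ ((R ∩ P) ∩ P))^c ∩ R = {4,10,12}
(P Δ S) ∪ ((R Δ ((R ∩ P) ∩ P))^c ∩ R) = {2,3,4,5,6,7,9,10,11,12}
2 ∈ (P Δ S) ∪ ((R Δ ((R ∩ P) ∩ P))^c ∩ R) but 2 ∉ ((R Δ ((P ∩ R) ∩ P))^c ∩ R) ∩ (S Δ P), so they differ.

No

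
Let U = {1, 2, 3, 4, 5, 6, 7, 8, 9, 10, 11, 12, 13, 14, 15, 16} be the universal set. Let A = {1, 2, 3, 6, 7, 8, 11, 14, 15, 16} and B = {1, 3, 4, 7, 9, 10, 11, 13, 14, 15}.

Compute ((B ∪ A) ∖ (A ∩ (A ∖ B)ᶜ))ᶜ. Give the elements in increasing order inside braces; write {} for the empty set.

{1, 3, 5, 7, 11, 12, 14, 15}

B ∪ A = {1, 2, 3, 4, 6, 7, 8, 9, 10, 11, 13, 14, 15, 16}
A ∖ B = {2, 6, 8, 16}
(A ∖ B)ᶜ = {1, 3, 4, 5, 7, 9, 10, 11, 12, 13, 14, 15}
A ∩ (A ∖ B)ᶜ = {1, 3, 7, 11, 14, 15}
(B ∪ A) ∖ (A ∩ (A ∖ B)ᶜ) = {2, 4, 6, 8, 9, 10, 13, 16}
((B ∪ A) ∖ (A ∩ (A ∖ B)ᶜ))ᶜ = {1, 3, 5, 7, 11, 12, 14, 15}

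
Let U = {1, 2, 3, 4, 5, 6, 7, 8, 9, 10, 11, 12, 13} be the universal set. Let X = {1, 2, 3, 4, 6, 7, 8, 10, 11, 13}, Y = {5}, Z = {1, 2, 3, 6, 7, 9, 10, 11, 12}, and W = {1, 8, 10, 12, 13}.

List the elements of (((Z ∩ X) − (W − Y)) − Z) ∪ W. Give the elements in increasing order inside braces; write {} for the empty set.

{1, 8, 10, 12, 13}

Z ∩ X = {1, 2, 3, 6, 7, 10, 11}
W − Y = {1, 8, 10, 12, 13}
(Z ∩ X) − (W − Y) = {2, 3, 6, 7, 11}
((Z ∩ X) − (W − Y)) − Z = {}
(((Z ∩ X) − (W − Y)) − Z) ∪ W = {1, 8, 10, 12, 13}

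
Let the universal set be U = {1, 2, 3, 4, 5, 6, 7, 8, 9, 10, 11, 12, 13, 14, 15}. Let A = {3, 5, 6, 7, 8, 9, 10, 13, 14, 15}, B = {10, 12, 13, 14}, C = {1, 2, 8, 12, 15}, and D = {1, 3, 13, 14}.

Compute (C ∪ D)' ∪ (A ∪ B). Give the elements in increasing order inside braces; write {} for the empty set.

C ∪ D = {1, 2, 3, 8, 12, 13, 14, 15}
(C ∪ D)' = {4, 5, 6, 7, 9, 10, 11}
A ∪ B = {3, 5, 6, 7, 8, 9, 10, 12, 13, 14, 15}
(C ∪ D)' ∪ (A ∪ B) = {3, 4, 5, 6, 7, 8, 9, 10, 11, 12, 13, 14, 15}

{3, 4, 5, 6, 7, 8, 9, 10, 11, 12, 13, 14, 15}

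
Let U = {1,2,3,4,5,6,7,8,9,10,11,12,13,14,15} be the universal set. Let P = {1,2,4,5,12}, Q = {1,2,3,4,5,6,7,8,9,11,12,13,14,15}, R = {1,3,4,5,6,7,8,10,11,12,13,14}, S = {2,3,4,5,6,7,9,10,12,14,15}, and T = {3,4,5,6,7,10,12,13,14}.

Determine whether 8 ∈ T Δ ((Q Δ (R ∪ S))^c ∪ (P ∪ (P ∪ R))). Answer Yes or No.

8 ∈ R and 8 ∉ S, so 8 ∈ R ∪ S
8 ∈ Q and 8 ∈ (R ∪ S), so 8 ∉ Q Δ (R ∪ S)
8 ∈ (Q Δ (R ∪ S))^c since 8 ∉ (Q Δ (R ∪ S))
8 ∉ P and 8 ∈ R, so 8 ∈ P ∪ R
8 ∉ P and 8 ∈ (P ∪ R), so 8 ∈ P ∪ (P ∪ R)
8 ∈ (Q Δ (R ∪ S))^c and 8 ∈ (P ∪ (P ∪ R)), so 8 ∈ (Q Δ (R ∪ S))^c ∪ (P ∪ (P ∪ R))
8 ∉ T and 8 ∈ ((Q Δ (R ∪ S))^c ∪ (P ∪ (P ∪ R))), so 8 ∈ T Δ ((Q Δ (R ∪ S))^c ∪ (P ∪ (P ∪ R)))

Yes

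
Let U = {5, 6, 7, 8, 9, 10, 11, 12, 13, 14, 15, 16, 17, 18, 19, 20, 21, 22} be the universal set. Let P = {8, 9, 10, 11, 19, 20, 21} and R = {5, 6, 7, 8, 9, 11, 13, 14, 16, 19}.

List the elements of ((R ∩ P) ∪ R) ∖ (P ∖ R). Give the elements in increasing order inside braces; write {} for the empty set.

{5, 6, 7, 8, 9, 11, 13, 14, 16, 19}

R ∩ P = {8, 9, 11, 19}
(R ∩ P) ∪ R = {5, 6, 7, 8, 9, 11, 13, 14, 16, 19}
P ∖ R = {10, 20, 21}
((R ∩ P) ∪ R) ∖ (P ∖ R) = {5, 6, 7, 8, 9, 11, 13, 14, 16, 19}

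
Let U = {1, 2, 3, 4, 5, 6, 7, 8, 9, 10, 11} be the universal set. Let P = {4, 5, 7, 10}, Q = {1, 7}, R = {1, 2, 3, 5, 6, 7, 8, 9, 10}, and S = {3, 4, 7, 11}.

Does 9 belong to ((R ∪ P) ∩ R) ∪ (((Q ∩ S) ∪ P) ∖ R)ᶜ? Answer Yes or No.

9 ∈ R and 9 ∉ P, so 9 ∈ R ∪ P
9 ∈ (R ∪ P) and 9 ∈ R, so 9 ∈ (R ∪ P) ∩ R
9 ∉ Q and 9 ∉ S, so 9 ∉ Q ∩ S
9 ∉ (Q ∩ S) and 9 ∉ P, so 9 ∉ (Q ∩ S) ∪ P
9 ∉ ((Q ∩ S) ∪ P) and 9 ∈ R, so 9 ∉ ((Q ∩ S) ∪ P) ∖ R
9 ∈ (((Q ∩ S) ∪ P) ∖ R)ᶜ since 9 ∉ (((Q ∩ S) ∪ P) ∖ R)
9 ∈ ((R ∪ P) ∩ R) and 9 ∈ (((Q ∩ S) ∪ P) ∖ R)ᶜ, so 9 ∈ ((R ∪ P) ∩ R) ∪ (((Q ∩ S) ∪ P) ∖ R)ᶜ

Yes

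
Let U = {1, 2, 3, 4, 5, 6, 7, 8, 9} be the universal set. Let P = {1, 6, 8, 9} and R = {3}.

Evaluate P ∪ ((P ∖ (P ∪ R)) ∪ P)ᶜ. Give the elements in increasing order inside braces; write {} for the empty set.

P ∪ R = {1, 3, 6, 8, 9}
P ∖ (P ∪ R) = {}
(P ∖ (P ∪ R)) ∪ P = {1, 6, 8, 9}
((P ∖ (P ∪ R)) ∪ P)ᶜ = {2, 3, 4, 5, 7}
P ∪ ((P ∖ (P ∪ R)) ∪ P)ᶜ = {1, 2, 3, 4, 5, 6, 7, 8, 9}

{1, 2, 3, 4, 5, 6, 7, 8, 9}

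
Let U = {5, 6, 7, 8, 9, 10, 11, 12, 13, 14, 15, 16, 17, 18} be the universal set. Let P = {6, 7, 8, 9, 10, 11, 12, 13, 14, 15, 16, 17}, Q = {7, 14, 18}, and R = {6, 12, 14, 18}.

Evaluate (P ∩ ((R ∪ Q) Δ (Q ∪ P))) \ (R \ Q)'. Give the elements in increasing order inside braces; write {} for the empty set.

R ∪ Q = {6, 7, 12, 14, 18}
Q ∪ P = {6, 7, 8, 9, 10, 11, 12, 13, 14, 15, 16, 17, 18}
(R ∪ Q) Δ (Q ∪ P) = {8, 9, 10, 11, 13, 15, 16, 17}
P ∩ ((R ∪ Q) Δ (Q ∪ P)) = {8, 9, 10, 11, 13, 15, 16, 17}
R \ Q = {6, 12}
(R \ Q)' = {5, 7, 8, 9, 10, 11, 13, 14, 15, 16, 17, 18}
(P ∩ ((R ∪ Q) Δ (Q ∪ P))) \ (R \ Q)' = {}

{}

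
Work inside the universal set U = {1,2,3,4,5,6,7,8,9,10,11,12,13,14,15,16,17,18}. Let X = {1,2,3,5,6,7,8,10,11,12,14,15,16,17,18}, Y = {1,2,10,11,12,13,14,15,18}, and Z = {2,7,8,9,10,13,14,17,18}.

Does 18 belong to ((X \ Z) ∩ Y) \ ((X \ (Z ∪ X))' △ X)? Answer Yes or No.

18 ∈ X and 18 ∈ Z, so 18 ∉ X \ Z
18 ∉ (X \ Z) and 18 ∈ Y, so 18 ∉ (X \ Z) ∩ Y
18 ∈ Z and 18 ∈ X, so 18 ∈ Z ∪ X
18 ∈ X and 18 ∈ (Z ∪ X), so 18 ∉ X \ (Z ∪ X)
18 ∈ (X \ (Z ∪ X))' since 18 ∉ (X \ (Z ∪ X))
18 ∈ (X \ (Z ∪ X))' and 18 ∈ X, so 18 ∉ (X \ (Z ∪ X))' △ X
18 ∉ ((X \ Z) ∩ Y) and 18 ∉ ((X \ (Z ∪ X))' △ X), so 18 ∉ ((X \ Z) ∩ Y) \ ((X \ (Z ∪ X))' △ X)

No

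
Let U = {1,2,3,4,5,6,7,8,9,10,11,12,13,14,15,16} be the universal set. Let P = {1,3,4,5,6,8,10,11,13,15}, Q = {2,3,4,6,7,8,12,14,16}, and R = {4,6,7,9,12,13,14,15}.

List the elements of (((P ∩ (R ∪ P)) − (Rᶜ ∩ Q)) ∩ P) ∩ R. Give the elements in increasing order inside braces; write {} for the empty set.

R ∪ P = {1,3,4,5,6,7,8,9,10,11,12,13,14,15}
P ∩ (R ∪ P) = {1,3,4,5,6,8,10,11,13,15}
Rᶜ = {1,2,3,5,8,10,11,16}
Rᶜ ∩ Q = {2,3,8,16}
(P ∩ (R ∪ P)) − (Rᶜ ∩ Q) = {1,4,5,6,10,11,13,15}
((P ∩ (R ∪ P)) − (Rᶜ ∩ Q)) ∩ P = {1,4,5,6,10,11,13,15}
(((P ∩ (R ∪ P)) − (Rᶜ ∩ Q)) ∩ P) ∩ R = {4,6,13,15}

{4,6,13,15}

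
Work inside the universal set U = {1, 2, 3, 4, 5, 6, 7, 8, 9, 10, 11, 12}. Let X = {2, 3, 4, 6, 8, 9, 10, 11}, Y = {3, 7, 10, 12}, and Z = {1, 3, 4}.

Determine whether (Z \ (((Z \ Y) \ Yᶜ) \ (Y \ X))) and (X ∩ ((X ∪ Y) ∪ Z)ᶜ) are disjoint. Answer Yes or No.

Yes

Z \ Y = {1, 4}
Yᶜ = {1, 2, 4, 5, 6, 8, 9, 11}
(Z \ Y) \ Yᶜ = {}
Y \ X = {7, 12}
((Z \ Y) \ Yᶜ) \ (Y \ X) = {}
Z \ (((Z \ Y) \ Yᶜ) \ (Y \ X)) = {1, 3, 4}
X ∪ Y = {2, 3, 4, 6, 7, 8, 9, 10, 11, 12}
(X ∪ Y) ∪ Z = {1, 2, 3, 4, 6, 7, 8, 9, 10, 11, 12}
((X ∪ Y) ∪ Z)ᶜ = {5}
X ∩ ((X ∪ Y) ∪ Z)ᶜ = {}
{1, 3, 4} and {} share no elements.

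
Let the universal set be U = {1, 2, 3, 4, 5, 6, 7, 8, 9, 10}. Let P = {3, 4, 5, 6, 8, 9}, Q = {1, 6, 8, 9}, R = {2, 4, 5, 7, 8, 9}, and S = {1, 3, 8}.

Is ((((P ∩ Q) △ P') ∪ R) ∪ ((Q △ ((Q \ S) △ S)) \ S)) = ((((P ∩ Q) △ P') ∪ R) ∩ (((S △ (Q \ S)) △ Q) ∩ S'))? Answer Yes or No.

No

P ∩ Q = {6, 8, 9}
P' = {1, 2, 7, 10}
(P ∩ Q) △ P' = {1, 2, 6, 7, 8, 9, 10}
((P ∩ Q) △ P') ∪ R = {1, 2, 4, 5, 6, 7, 8, 9, 10}
Q \ S = {6, 9}
(Q \ S) △ S = {1, 3, 6, 8, 9}
Q △ ((Q \ S) △ S) = {3}
(Q △ ((Q \ S) △ S)) \ S = {}
(((P ∩ Q) △ P') ∪ R) ∪ ((Q △ ((Q \ S) △ S)) \ S) = {1, 2, 4, 5, 6, 7, 8, 9, 10}
S △ (Q \ S) = {1, 3, 6, 8, 9}
(S △ (Q \ S)) △ Q = {3}
S' = {2, 4, 5, 6, 7, 9, 10}
((S △ (Q \ S)) △ Q) ∩ S' = {}
(((P ∩ Q) △ P') ∪ R) ∩ (((S △ (Q \ S)) △ Q) ∩ S') = {}
1 ∈ (((P ∩ Q) △ P') ∪ R) ∪ ((Q △ ((Q \ S) △ S)) \ S) but 1 ∉ (((P ∩ Q) △ P') ∪ R) ∩ (((S △ (Q \ S)) △ Q) ∩ S'), so they differ.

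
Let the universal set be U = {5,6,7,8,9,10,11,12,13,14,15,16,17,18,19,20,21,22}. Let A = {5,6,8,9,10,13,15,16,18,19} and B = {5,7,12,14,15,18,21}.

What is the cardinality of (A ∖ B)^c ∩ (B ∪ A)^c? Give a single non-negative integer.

4

A ∖ B = {6,8,9,10,13,16,19}
(A ∖ B)^c = {5,7,11,12,14,15,17,18,20,21,22}
B ∪ A = {5,6,7,8,9,10,12,13,14,15,16,18,19,21}
(B ∪ A)^c = {11,17,20,22}
(A ∖ B)^c ∩ (B ∪ A)^c = {11,17,20,22}
|(A ∖ B)^c ∩ (B ∪ A)^c| = 4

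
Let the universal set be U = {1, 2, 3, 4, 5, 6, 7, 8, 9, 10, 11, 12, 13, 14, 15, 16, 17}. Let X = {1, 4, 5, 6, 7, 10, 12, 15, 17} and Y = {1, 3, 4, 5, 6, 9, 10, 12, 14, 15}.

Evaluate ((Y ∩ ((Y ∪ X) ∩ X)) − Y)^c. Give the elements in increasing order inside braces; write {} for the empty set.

{1, 2, 3, 4, 5, 6, 7, 8, 9, 10, 11, 12, 13, 14, 15, 16, 17}

Y ∪ X = {1, 3, 4, 5, 6, 7, 9, 10, 12, 14, 15, 17}
(Y ∪ X) ∩ X = {1, 4, 5, 6, 7, 10, 12, 15, 17}
Y ∩ ((Y ∪ X) ∩ X) = {1, 4, 5, 6, 10, 12, 15}
(Y ∩ ((Y ∪ X) ∩ X)) − Y = {}
((Y ∩ ((Y ∪ X) ∩ X)) − Y)^c = {1, 2, 3, 4, 5, 6, 7, 8, 9, 10, 11, 12, 13, 14, 15, 16, 17}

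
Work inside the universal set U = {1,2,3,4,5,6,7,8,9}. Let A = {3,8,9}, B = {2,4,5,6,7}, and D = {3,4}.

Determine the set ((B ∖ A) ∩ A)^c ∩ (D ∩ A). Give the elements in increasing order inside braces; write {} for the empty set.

{3}

B ∖ A = {2,4,5,6,7}
(B ∖ A) ∩ A = {}
((B ∖ A) ∩ A)^c = {1,2,3,4,5,6,7,8,9}
D ∩ A = {3}
((B ∖ A) ∩ A)^c ∩ (D ∩ A) = {3}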